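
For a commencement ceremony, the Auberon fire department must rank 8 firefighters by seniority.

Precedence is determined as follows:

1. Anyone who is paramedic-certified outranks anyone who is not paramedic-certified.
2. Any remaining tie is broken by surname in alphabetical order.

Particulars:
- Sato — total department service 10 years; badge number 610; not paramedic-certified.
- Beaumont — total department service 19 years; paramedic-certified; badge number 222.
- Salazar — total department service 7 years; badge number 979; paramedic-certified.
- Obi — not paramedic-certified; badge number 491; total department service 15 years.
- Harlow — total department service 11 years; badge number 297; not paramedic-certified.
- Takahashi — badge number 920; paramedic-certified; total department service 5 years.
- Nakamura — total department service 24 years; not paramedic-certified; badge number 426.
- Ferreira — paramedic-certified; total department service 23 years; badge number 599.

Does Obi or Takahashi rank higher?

Takahashi

By the first rule: Beaumont, Ferreira, Salazar and Takahashi (each paramedic-certified); then Harlow, Nakamura, Obi and Sato (each not paramedic-certified).
Among Beaumont, Ferreira, Salazar and Takahashi, alphabetically by surname: Beaumont before Ferreira before Salazar before Takahashi.
Among Harlow, Nakamura, Obi and Sato, alphabetically by surname: Harlow before Nakamura before Obi before Sato.
So Takahashi takes precedence.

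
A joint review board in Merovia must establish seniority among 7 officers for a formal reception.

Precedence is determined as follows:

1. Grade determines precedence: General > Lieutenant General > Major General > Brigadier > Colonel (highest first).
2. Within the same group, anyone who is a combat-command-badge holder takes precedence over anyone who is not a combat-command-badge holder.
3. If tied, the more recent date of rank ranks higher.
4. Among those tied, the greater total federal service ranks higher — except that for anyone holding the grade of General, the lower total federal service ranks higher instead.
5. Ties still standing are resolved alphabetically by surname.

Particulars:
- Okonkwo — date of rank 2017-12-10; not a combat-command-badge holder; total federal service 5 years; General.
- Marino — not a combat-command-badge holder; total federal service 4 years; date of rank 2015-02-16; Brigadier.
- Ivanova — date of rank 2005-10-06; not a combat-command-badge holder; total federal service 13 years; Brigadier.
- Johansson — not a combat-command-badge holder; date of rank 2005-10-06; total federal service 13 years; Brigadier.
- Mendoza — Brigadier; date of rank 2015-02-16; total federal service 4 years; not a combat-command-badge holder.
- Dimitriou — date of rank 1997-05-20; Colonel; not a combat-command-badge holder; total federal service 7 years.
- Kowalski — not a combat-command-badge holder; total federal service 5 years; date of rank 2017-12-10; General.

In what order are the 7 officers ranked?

Kowalski, Okonkwo, Marino, Mendoza, Ivanova, Johansson, Dimitriou

By grade: Kowalski and Okonkwo (General); then Marino, Mendoza, Ivanova and Johansson (Brigadier); then Dimitriou (Colonel).
Kowalski and Okonkwo are each not a combat-command-badge holder, so the next rule applies.
Kowalski and Okonkwo both have date of rank 2017-12-10, so the next rule applies.
Kowalski and Okonkwo both have total federal service 5 years, so the next rule applies.
Among Kowalski and Okonkwo, alphabetically by surname: Kowalski before Okonkwo.
Marino, Mendoza, Ivanova and Johansson are each not a combat-command-badge holder, so the next rule applies.
Among Marino, Mendoza, Ivanova and Johansson, by date of rank (later first): Marino and Mendoza (2015-02-16) before Ivanova and Johansson (2005-10-06).
Marino and Mendoza both have total federal service 4 years, so the next rule applies.
Among Marino and Mendoza, alphabetically by surname: Marino before Mendoza.
Ivanova and Johansson both have total federal service 13 years, so the next rule applies.
Among Ivanova and Johansson, alphabetically by surname: Ivanova before Johansson.
Full order: Kowalski, Okonkwo, Marino, Mendoza, Ivanova, Johansson, Dimitriou.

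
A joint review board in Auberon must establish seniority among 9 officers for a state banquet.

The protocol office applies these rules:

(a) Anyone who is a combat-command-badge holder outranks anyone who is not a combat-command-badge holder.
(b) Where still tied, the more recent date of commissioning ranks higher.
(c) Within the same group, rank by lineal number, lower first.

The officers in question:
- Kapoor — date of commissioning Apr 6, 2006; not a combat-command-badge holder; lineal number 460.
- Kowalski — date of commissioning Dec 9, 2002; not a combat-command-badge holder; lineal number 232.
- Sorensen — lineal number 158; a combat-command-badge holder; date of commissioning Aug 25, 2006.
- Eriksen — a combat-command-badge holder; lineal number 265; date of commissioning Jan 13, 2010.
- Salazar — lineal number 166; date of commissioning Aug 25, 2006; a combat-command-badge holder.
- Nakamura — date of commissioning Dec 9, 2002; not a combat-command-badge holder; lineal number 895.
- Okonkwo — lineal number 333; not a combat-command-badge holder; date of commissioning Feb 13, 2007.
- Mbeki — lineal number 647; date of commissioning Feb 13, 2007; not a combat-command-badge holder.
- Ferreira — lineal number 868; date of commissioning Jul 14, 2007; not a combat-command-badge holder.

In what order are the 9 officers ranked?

By the first rule: Eriksen, Sorensen and Salazar (each a combat-command-badge holder); then Ferreira, Okonkwo, Mbeki, Kapoor, Kowalski and Nakamura (each not a combat-command-badge holder).
Among Eriksen, Sorensen and Salazar, by date of commissioning (later first): Eriksen (Jan 13, 2010) before Sorensen and Salazar (Aug 25, 2006).
Among Sorensen and Salazar, by lineal number (lower first): Sorensen (158) before Salazar (166).
Among Ferreira, Okonkwo, Mbeki, Kapoor, Kowalski and Nakamura, by date of commissioning (later first): Ferreira (Jul 14, 2007) before Okonkwo and Mbeki (Feb 13, 2007) before Kapoor (Apr 6, 2006) before Kowalski and Nakamura (Dec 9, 2002).
Among Okonkwo and Mbeki, by lineal number (lower first): Okonkwo (333) before Mbeki (647).
Among Kowalski and Nakamura, by lineal number (lower first): Kowalski (232) before Nakamura (895).
Full order: Eriksen, Sorensen, Salazar, Ferreira, Okonkwo, Mbeki, Kapoor, Kowalski, Nakamura.

Eriksen, Sorensen, Salazar, Ferreira, Okonkwo, Mbeki, Kapoor, Kowalski, Nakamura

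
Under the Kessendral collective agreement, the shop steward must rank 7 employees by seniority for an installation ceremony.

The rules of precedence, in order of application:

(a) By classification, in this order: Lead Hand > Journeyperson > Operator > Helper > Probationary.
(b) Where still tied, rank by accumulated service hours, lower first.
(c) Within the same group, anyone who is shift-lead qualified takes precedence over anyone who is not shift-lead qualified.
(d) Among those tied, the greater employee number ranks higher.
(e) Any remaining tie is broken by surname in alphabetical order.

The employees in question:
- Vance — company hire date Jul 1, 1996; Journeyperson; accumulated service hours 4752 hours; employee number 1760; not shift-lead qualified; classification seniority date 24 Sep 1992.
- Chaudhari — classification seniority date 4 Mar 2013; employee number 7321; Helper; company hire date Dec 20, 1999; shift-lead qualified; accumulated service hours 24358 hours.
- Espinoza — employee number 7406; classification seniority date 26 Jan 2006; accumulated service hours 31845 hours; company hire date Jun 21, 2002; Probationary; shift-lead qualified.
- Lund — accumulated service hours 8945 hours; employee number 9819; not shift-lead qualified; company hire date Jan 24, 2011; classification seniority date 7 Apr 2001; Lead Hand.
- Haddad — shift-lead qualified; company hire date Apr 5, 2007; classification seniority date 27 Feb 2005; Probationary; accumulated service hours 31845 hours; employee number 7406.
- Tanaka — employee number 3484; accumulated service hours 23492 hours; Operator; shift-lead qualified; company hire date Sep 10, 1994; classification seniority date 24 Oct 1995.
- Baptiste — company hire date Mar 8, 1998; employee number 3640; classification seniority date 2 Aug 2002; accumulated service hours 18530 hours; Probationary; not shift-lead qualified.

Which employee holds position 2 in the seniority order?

By classification: Lund (Lead Hand); then Vance (Journeyperson); then Tanaka (Operator); then Chaudhari (Helper); then Baptiste, Espinoza and Haddad (Probationary).
Among Baptiste, Espinoza and Haddad, by accumulated service hours (lower first): Baptiste (18530 hours) before Espinoza and Haddad (31845 hours).
Espinoza and Haddad are each shift-lead qualified, so the next rule applies.
Espinoza and Haddad both have employee number 7406, so the next rule applies.
Among Espinoza and Haddad, alphabetically by surname: Espinoza before Haddad.
Order: Lund, Vance, Tanaka, Chaudhari, Baptiste, Espinoza, Haddad.

Vance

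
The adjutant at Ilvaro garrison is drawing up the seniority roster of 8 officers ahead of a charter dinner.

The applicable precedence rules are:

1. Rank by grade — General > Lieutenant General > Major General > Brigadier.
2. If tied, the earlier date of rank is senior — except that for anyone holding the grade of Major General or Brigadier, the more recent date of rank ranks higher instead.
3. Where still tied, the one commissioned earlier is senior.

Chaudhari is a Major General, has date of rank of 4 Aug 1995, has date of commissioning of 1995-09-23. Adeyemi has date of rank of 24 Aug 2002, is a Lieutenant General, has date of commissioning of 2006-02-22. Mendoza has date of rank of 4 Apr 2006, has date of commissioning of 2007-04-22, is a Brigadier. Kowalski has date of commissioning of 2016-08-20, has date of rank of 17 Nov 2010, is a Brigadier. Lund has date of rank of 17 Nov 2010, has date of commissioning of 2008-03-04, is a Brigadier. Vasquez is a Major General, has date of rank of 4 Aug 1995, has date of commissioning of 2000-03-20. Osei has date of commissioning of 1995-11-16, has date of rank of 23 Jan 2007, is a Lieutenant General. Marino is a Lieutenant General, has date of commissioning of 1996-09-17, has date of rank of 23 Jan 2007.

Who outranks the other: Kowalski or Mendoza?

Kowalski

By grade: Adeyemi, Osei and Marino (Lieutenant General); then Chaudhari and Vasquez (Major General); then Lund, Kowalski and Mendoza (Brigadier).
Among Adeyemi, Osei and Marino, by date of rank (earlier first): Adeyemi (24 Aug 2002) before Osei and Marino (23 Jan 2007).
Among Osei and Marino, by date of commissioning (earlier first): Osei (1995-11-16) before Marino (1996-09-17).
Chaudhari and Vasquez both have date of rank 4 Aug 1995, so the next rule applies.
Among Chaudhari and Vasquez, by date of commissioning (earlier first): Chaudhari (1995-09-23) before Vasquez (2000-03-20).
Among Lund, Kowalski and Mendoza, by date of rank (later first) (reversed rule for this group): Lund and Kowalski (17 Nov 2010) before Mendoza (4 Apr 2006).
Among Lund and Kowalski, by date of commissioning (earlier first): Lund (2008-03-04) before Kowalski (2016-08-20).
So Kowalski takes precedence.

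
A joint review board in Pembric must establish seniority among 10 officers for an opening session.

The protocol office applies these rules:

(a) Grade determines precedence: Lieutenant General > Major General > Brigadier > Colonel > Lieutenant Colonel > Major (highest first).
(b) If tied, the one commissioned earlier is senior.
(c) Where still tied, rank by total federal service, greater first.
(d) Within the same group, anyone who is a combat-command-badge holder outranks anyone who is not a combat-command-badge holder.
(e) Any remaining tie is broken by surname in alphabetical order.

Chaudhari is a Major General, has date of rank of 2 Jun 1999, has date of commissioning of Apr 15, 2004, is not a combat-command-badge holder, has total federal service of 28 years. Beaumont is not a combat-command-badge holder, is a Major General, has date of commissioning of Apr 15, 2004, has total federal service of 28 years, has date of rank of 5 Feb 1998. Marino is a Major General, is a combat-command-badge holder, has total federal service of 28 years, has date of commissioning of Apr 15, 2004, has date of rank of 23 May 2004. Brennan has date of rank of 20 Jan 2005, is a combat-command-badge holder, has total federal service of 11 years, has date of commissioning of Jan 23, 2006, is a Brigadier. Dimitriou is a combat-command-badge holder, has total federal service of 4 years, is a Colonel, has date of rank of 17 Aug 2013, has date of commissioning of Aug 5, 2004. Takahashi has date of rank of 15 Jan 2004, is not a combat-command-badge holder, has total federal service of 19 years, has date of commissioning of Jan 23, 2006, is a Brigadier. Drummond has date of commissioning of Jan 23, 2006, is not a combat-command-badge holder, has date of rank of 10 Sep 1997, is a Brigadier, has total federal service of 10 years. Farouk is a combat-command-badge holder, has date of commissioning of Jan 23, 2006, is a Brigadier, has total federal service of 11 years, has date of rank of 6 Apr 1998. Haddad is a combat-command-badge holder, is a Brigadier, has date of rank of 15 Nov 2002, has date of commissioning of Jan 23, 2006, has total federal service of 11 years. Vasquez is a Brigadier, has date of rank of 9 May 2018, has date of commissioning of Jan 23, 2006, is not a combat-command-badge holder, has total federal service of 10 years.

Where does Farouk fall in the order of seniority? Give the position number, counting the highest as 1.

6

By grade: Marino, Beaumont and Chaudhari (Major General); then Takahashi, Brennan, Farouk, Haddad, Drummond and Vasquez (Brigadier); then Dimitriou (Colonel).
Marino, Beaumont and Chaudhari all have date of commissioning Apr 15, 2004, so the next rule applies.
Marino, Beaumont and Chaudhari all have total federal service 28 years, so the next rule applies.
Among Marino, Beaumont and Chaudhari, a combat-command-badge holder before not a combat-command-badge holder: Marino (a combat-command-badge holder) before Beaumont and Chaudhari (not a combat-command-badge holder).
Among Beaumont and Chaudhari, alphabetically by surname: Beaumont before Chaudhari.
Takahashi, Brennan, Farouk, Haddad, Drummond and Vasquez all have date of commissioning Jan 23, 2006, so the next rule applies.
Among Takahashi, Brennan, Farouk, Haddad, Drummond and Vasquez, by total federal service (higher first): Takahashi (19 years) before Brennan, Farouk and Haddad (11 years) before Drummond and Vasquez (10 years).
Brennan, Farouk and Haddad are each a combat-command-badge holder, so the next rule applies.
Among Brennan, Farouk and Haddad, alphabetically by surname: Brennan before Farouk before Haddad.
Drummond and Vasquez are each not a combat-command-badge holder, so the next rule applies.
Among Drummond and Vasquez, alphabetically by surname: Drummond before Vasquez.
Order: Marino, Beaumont, Chaudhari, Takahashi, Brennan, Farouk, Haddad, Drummond, Vasquez, Dimitriou. So position 6.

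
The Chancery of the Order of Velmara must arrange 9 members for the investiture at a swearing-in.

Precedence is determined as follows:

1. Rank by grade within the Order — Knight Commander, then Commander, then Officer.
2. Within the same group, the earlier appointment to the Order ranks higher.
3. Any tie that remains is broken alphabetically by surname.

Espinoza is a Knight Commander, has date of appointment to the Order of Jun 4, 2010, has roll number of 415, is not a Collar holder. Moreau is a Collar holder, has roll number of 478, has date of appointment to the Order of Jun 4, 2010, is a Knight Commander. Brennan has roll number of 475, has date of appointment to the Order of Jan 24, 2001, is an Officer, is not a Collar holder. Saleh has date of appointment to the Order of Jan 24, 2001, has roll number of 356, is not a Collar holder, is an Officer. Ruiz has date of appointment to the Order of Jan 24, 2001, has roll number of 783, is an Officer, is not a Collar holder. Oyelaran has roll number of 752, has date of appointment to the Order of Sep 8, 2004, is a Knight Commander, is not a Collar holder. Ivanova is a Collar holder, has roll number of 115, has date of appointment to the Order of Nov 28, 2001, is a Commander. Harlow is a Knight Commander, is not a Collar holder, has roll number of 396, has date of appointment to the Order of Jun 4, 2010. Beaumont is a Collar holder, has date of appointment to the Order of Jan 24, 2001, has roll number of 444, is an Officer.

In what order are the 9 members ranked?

By grade within the Order: Oyelaran, Espinoza, Harlow and Moreau (Knight Commander); then Ivanova (Commander); then Beaumont, Brennan, Ruiz and Saleh (Officer).
Among Oyelaran, Espinoza, Harlow and Moreau, by date of appointment to the Order (earlier first): Oyelaran (Sep 8, 2004) before Espinoza, Harlow and Moreau (Jun 4, 2010).
Among Espinoza, Harlow and Moreau, alphabetically by surname: Espinoza before Harlow before Moreau.
Beaumont, Brennan, Ruiz and Saleh all have date of appointment to the Order Jan 24, 2001, so the next rule applies.
Among Beaumont, Brennan, Ruiz and Saleh, alphabetically by surname: Beaumont before Brennan before Ruiz before Saleh.
Full order: Oyelaran, Espinoza, Harlow, Moreau, Ivanova, Beaumont, Brennan, Ruiz, Saleh.

Oyelaran, Espinoza, Harlow, Moreau, Ivanova, Beaumont, Brennan, Ruiz, Saleh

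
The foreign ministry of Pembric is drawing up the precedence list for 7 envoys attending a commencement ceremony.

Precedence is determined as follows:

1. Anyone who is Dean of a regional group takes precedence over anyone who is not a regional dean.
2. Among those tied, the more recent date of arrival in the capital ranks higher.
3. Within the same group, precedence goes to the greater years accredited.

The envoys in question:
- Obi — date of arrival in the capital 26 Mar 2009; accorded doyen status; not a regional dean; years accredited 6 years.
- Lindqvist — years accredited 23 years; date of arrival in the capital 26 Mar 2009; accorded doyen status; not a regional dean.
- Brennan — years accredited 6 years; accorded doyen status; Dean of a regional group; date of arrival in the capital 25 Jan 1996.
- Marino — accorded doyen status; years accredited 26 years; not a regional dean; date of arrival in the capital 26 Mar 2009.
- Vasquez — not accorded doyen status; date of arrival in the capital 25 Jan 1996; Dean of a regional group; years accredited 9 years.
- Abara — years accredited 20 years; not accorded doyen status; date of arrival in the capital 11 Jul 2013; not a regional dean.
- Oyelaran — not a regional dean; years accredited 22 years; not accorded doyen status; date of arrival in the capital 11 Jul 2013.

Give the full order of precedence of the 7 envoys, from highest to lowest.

By the first rule: Vasquez and Brennan (both Dean of a regional group); then Oyelaran, Abara, Marino, Lindqvist and Obi (each not a regional dean).
Vasquez and Brennan both have date of arrival in the capital 25 Jan 1996, so the next rule applies.
Among Vasquez and Brennan, by years accredited (higher first): Vasquez (9 years) before Brennan (6 years).
Among Oyelaran, Abara, Marino, Lindqvist and Obi, by date of arrival in the capital (later first): Oyelaran and Abara (11 Jul 2013) before Marino, Lindqvist and Obi (26 Mar 2009).
Among Oyelaran and Abara, by years accredited (higher first): Oyelaran (22 years) before Abara (20 years).
Among Marino, Lindqvist and Obi, by years accredited (higher first): Marino (26 years) before Lindqvist (23 years) before Obi (6 years).
Full order: Vasquez, Brennan, Oyelaran, Abara, Marino, Lindqvist, Obi.

Vasquez, Brennan, Oyelaran, Abara, Marino, Lindqvist, Obi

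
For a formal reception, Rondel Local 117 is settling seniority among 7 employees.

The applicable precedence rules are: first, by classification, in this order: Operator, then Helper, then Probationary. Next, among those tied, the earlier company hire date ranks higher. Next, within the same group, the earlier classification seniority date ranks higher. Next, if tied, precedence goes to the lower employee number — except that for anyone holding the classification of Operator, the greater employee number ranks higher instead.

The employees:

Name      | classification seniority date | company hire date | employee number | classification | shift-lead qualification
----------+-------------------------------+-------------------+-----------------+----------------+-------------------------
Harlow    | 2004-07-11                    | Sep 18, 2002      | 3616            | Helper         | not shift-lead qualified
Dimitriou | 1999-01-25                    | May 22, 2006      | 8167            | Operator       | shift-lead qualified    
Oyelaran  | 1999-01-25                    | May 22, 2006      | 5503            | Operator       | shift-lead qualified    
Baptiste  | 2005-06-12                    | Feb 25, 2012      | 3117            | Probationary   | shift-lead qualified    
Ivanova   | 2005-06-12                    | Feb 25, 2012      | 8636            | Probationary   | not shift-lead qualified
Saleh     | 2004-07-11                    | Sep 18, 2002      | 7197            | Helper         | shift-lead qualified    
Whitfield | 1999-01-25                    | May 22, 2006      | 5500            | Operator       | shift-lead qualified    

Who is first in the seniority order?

Dimitriou

By classification: Dimitriou, Oyelaran and Whitfield (Operator); then Harlow and Saleh (Helper); then Baptiste and Ivanova (Probationary).
Dimitriou, Oyelaran and Whitfield all have company hire date May 22, 2006, so the next rule applies.
Dimitriou, Oyelaran and Whitfield all have classification seniority date 1999-01-25, so the next rule applies.
Among Dimitriou, Oyelaran and Whitfield, by employee number (higher first) (reversed rule for this group): Dimitriou (8167) before Oyelaran (5503) before Whitfield (5500).
Harlow and Saleh both have company hire date Sep 18, 2002, so the next rule applies.
Harlow and Saleh both have classification seniority date 2004-07-11, so the next rule applies.
Among Harlow and Saleh, by employee number (lower first): Harlow (3616) before Saleh (7197).
Baptiste and Ivanova both have company hire date Feb 25, 2012, so the next rule applies.
Baptiste and Ivanova both have classification seniority date 2005-06-12, so the next rule applies.
Among Baptiste and Ivanova, by employee number (lower first): Baptiste (3117) before Ivanova (8636).
Order: Dimitriou, Oyelaran, Whitfield, Harlow, Saleh, Baptiste, Ivanova.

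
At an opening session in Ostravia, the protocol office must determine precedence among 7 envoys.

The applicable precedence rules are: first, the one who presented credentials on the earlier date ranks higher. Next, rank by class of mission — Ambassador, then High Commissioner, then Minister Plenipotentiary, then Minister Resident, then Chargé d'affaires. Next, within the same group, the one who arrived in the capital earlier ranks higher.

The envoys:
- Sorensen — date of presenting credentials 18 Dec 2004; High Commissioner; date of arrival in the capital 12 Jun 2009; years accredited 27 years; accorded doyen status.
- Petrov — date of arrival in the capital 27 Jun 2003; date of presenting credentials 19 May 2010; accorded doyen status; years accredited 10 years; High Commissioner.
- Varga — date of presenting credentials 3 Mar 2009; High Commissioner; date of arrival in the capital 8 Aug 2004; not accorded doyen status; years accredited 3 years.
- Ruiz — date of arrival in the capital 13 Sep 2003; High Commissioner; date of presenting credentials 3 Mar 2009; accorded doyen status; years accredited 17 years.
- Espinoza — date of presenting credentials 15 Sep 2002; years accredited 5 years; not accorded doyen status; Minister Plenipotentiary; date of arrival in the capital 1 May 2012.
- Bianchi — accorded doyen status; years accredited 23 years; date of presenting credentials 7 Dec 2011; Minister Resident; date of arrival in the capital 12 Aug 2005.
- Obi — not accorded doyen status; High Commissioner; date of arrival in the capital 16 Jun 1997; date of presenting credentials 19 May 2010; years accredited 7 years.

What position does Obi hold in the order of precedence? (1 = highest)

By date of presenting credentials (earlier first): Espinoza (15 Sep 2002); then Sorensen (18 Dec 2004); then Ruiz and Varga (both 3 Mar 2009); then Obi and Petrov (both 19 May 2010); then Bianchi (7 Dec 2011).
Ruiz and Varga are each High Commissioner, so the next rule applies.
Among Ruiz and Varga, by date of arrival in the capital (earlier first): Ruiz (13 Sep 2003) before Varga (8 Aug 2004).
Obi and Petrov are each High Commissioner, so the next rule applies.
Among Obi and Petrov, by date of arrival in the capital (earlier first): Obi (16 Jun 1997) before Petrov (27 Jun 2003).
Order: Espinoza, Sorensen, Ruiz, Varga, Obi, Petrov, Bianchi. So position 5.

5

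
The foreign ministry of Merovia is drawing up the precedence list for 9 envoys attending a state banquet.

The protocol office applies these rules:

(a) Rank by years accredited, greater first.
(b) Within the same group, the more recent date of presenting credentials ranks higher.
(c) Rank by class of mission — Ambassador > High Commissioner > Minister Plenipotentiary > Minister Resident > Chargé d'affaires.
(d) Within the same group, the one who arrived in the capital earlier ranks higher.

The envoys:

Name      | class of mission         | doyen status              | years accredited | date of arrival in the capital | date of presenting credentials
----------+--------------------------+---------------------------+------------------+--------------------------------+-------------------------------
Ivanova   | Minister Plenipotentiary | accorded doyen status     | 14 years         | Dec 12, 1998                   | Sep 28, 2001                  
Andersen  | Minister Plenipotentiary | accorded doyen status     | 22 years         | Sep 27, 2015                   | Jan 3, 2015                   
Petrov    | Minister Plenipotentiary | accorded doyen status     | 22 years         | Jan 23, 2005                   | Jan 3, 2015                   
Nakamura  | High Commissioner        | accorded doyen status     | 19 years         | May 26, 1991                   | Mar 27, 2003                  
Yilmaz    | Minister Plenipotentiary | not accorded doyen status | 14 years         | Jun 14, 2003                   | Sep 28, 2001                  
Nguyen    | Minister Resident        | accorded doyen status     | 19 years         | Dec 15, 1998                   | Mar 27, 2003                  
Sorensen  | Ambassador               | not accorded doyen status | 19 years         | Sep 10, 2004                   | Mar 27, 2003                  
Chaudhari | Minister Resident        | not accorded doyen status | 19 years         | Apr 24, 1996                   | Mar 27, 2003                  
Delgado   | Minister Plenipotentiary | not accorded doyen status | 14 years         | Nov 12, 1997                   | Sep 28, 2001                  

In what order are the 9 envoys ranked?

Petrov, Andersen, Sorensen, Nakamura, Chaudhari, Nguyen, Delgado, Ivanova, Yilmaz

By years accredited (higher first): Petrov and Andersen (both 22 years); then Sorensen, Nakamura, Chaudhari and Nguyen (each 19 years); then Delgado, Ivanova and Yilmaz (each 14 years).
Petrov and Andersen both have date of presenting credentials Jan 3, 2015, so the next rule applies.
Petrov and Andersen are each Minister Plenipotentiary, so the next rule applies.
Among Petrov and Andersen, by date of arrival in the capital (earlier first): Petrov (Jan 23, 2005) before Andersen (Sep 27, 2015).
Sorensen, Nakamura, Chaudhari and Nguyen all have date of presenting credentials Mar 27, 2003, so the next rule applies.
Among Sorensen, Nakamura, Chaudhari and Nguyen, by class of mission: Sorensen (Ambassador) before Nakamura (High Commissioner) before Chaudhari and Nguyen (Minister Resident).
Among Chaudhari and Nguyen, by date of arrival in the capital (earlier first): Chaudhari (Apr 24, 1996) before Nguyen (Dec 15, 1998).
Delgado, Ivanova and Yilmaz all have date of presenting credentials Sep 28, 2001, so the next rule applies.
Delgado, Ivanova and Yilmaz are each Minister Plenipotentiary, so the next rule applies.
Among Delgado, Ivanova and Yilmaz, by date of arrival in the capital (earlier first): Delgado (Nov 12, 1997) before Ivanova (Dec 12, 1998) before Yilmaz (Jun 14, 2003).
Full order: Petrov, Andersen, Sorensen, Nakamura, Chaudhari, Nguyen, Delgado, Ivanova, Yilmaz.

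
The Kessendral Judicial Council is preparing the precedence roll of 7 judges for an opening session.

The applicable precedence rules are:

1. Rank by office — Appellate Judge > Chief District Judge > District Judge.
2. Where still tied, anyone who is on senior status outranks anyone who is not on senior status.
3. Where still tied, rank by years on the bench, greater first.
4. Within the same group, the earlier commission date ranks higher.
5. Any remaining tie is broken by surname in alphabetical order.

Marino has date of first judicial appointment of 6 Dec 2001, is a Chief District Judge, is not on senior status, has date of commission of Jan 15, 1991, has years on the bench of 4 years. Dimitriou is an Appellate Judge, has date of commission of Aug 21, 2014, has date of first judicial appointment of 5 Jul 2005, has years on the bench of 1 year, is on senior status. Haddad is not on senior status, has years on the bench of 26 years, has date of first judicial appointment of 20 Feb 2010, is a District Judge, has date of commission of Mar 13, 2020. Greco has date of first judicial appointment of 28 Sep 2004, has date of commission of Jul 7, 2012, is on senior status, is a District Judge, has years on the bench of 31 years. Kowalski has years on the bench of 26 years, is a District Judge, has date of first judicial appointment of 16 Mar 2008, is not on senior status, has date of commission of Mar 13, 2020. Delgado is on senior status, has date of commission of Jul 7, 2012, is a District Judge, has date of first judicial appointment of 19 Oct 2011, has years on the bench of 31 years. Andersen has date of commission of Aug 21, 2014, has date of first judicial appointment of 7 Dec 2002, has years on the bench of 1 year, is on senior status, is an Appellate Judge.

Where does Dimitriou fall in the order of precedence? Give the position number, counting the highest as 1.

2

By office: Andersen and Dimitriou (Appellate Judge); then Marino (Chief District Judge); then Delgado, Greco, Haddad and Kowalski (District Judge).
Andersen and Dimitriou are each on senior status, so the next rule applies.
Andersen and Dimitriou both have years on the bench 1 year, so the next rule applies.
Andersen and Dimitriou both have date of commission Aug 21, 2014, so the next rule applies.
Among Andersen and Dimitriou, alphabetically by surname: Andersen before Dimitriou.
Among Delgado, Greco, Haddad and Kowalski, on senior status before not on senior status: Delgado and Greco (on senior status) before Haddad and Kowalski (not on senior status).
Delgado and Greco both have years on the bench 31 years, so the next rule applies.
Delgado and Greco both have date of commission Jul 7, 2012, so the next rule applies.
Among Delgado and Greco, alphabetically by surname: Delgado before Greco.
Haddad and Kowalski both have years on the bench 26 years, so the next rule applies.
Haddad and Kowalski both have date of commission Mar 13, 2020, so the next rule applies.
Among Haddad and Kowalski, alphabetically by surname: Haddad before Kowalski.
Order: Andersen, Dimitriou, Marino, Delgado, Greco, Haddad, Kowalski. So position 2.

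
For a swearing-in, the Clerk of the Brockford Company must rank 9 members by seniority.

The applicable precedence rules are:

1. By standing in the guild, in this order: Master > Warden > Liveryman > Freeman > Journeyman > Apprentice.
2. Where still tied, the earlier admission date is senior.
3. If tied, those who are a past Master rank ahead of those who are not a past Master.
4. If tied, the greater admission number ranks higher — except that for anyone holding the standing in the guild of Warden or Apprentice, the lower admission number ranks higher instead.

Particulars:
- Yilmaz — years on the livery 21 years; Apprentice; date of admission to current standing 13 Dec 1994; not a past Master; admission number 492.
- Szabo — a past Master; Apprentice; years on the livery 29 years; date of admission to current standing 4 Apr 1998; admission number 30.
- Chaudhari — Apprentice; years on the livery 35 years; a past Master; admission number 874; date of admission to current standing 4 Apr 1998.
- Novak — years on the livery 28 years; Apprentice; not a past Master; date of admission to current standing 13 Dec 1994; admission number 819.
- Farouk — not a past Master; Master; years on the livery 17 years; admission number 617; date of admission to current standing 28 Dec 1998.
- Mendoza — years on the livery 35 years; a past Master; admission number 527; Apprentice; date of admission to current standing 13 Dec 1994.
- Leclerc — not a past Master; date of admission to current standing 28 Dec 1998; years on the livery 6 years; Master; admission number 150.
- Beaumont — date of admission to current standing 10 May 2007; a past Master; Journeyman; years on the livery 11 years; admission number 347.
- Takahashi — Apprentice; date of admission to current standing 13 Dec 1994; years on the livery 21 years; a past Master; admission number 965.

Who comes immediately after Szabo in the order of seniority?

Chaudhari

By standing in the guild: Farouk and Leclerc (Master); then Beaumont (Journeyman); then Mendoza, Takahashi, Yilmaz, Novak, Szabo and Chaudhari (Apprentice).
Farouk and Leclerc both have date of admission to current standing 28 Dec 1998, so the next rule applies.
Farouk and Leclerc are each not a past Master, so the next rule applies.
Among Farouk and Leclerc, by admission number (higher first): Farouk (617) before Leclerc (150).
Among Mendoza, Takahashi, Yilmaz, Novak, Szabo and Chaudhari, by date of admission to current standing (earlier first): Mendoza, Takahashi, Yilmaz and Novak (13 Dec 1994) before Szabo and Chaudhari (4 Apr 1998).
Among Mendoza, Takahashi, Yilmaz and Novak, a past Master before not a past Master: Mendoza and Takahashi (a past Master) before Yilmaz and Novak (not a past Master).
Among Mendoza and Takahashi, by admission number (lower first) (reversed rule for this group): Mendoza (527) before Takahashi (965).
Among Yilmaz and Novak, by admission number (lower first) (reversed rule for this group): Yilmaz (492) before Novak (819).
Szabo and Chaudhari are each a past Master, so the next rule applies.
Among Szabo and Chaudhari, by admission number (lower first) (reversed rule for this group): Szabo (30) before Chaudhari (874).
Order: Farouk, Leclerc, Beaumont, Mendoza, Takahashi, Yilmaz, Novak, Szabo, Chaudhari.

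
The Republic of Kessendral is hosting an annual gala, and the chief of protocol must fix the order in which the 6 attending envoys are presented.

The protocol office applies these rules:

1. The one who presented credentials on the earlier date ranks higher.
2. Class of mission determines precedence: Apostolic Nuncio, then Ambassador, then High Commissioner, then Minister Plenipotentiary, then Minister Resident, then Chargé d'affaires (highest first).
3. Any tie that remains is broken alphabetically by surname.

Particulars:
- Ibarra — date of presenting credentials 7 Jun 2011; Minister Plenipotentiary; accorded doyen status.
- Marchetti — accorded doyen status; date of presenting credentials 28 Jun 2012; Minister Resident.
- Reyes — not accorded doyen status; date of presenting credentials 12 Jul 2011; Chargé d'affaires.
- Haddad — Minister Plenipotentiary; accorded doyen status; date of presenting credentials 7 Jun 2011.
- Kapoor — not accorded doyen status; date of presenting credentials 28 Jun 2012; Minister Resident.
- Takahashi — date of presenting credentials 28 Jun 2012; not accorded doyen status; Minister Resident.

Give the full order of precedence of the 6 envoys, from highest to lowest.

By date of presenting credentials (earlier first): Haddad and Ibarra (both 7 Jun 2011); then Reyes (12 Jul 2011); then Kapoor, Marchetti and Takahashi (each 28 Jun 2012).
Haddad and Ibarra are each Minister Plenipotentiary, so the next rule applies.
Among Haddad and Ibarra, alphabetically by surname: Haddad before Ibarra.
Kapoor, Marchetti and Takahashi are each Minister Resident, so the next rule applies.
Among Kapoor, Marchetti and Takahashi, alphabetically by surname: Kapoor before Marchetti before Takahashi.
Full order: Haddad, Ibarra, Reyes, Kapoor, Marchetti, Takahashi.

Haddad, Ibarra, Reyes, Kapoor, Marchetti, Takahashi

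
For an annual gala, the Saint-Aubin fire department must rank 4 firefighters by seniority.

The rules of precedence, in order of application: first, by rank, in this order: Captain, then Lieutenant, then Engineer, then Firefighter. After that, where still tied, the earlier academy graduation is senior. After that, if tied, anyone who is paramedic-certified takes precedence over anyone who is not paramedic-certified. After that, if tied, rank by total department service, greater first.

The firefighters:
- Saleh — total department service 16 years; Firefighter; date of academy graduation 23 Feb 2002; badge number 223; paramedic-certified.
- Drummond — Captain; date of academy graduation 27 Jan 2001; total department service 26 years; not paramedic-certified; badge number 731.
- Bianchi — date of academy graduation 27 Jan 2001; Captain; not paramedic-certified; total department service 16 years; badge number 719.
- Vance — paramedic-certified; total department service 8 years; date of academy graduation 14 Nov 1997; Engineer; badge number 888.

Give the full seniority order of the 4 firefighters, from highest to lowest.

Drummond, Bianchi, Vance, Saleh

By rank: Drummond and Bianchi (Captain); then Vance (Engineer); then Saleh (Firefighter).
Drummond and Bianchi both have date of academy graduation 27 Jan 2001, so the next rule applies.
Drummond and Bianchi are each not paramedic-certified, so the next rule applies.
Among Drummond and Bianchi, by total department service (higher first): Drummond (26 years) before Bianchi (16 years).
Full order: Drummond, Bianchi, Vance, Saleh.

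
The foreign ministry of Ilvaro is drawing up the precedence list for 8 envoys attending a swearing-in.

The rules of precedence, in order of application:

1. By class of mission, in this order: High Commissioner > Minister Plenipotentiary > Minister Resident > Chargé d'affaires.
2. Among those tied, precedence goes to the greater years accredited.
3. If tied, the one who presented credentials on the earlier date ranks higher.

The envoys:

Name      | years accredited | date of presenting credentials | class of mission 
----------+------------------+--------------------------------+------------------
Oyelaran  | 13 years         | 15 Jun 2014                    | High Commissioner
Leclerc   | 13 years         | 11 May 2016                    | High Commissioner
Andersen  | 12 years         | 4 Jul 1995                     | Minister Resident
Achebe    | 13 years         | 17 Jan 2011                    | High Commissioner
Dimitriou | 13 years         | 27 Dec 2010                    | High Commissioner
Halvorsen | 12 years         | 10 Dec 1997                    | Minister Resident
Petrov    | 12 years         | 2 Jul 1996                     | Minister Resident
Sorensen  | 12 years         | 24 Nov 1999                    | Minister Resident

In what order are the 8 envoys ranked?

Dimitriou, Achebe, Oyelaran, Leclerc, Andersen, Petrov, Halvorsen, Sorensen

By class of mission: Dimitriou, Achebe, Oyelaran and Leclerc (High Commissioner); then Andersen, Petrov, Halvorsen and Sorensen (Minister Resident).
Dimitriou, Achebe, Oyelaran and Leclerc all have years accredited 13 years, so the next rule applies.
Among Dimitriou, Achebe, Oyelaran and Leclerc, by date of presenting credentials (earlier first): Dimitriou (27 Dec 2010) before Achebe (17 Jan 2011) before Oyelaran (15 Jun 2014) before Leclerc (11 May 2016).
Andersen, Petrov, Halvorsen and Sorensen all have years accredited 12 years, so the next rule applies.
Among Andersen, Petrov, Halvorsen and Sorensen, by date of presenting credentials (earlier first): Andersen (4 Jul 1995) before Petrov (2 Jul 1996) before Halvorsen (10 Dec 1997) before Sorensen (24 Nov 1999).
Full order: Dimitriou, Achebe, Oyelaran, Leclerc, Andersen, Petrov, Halvorsen, Sorensen.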